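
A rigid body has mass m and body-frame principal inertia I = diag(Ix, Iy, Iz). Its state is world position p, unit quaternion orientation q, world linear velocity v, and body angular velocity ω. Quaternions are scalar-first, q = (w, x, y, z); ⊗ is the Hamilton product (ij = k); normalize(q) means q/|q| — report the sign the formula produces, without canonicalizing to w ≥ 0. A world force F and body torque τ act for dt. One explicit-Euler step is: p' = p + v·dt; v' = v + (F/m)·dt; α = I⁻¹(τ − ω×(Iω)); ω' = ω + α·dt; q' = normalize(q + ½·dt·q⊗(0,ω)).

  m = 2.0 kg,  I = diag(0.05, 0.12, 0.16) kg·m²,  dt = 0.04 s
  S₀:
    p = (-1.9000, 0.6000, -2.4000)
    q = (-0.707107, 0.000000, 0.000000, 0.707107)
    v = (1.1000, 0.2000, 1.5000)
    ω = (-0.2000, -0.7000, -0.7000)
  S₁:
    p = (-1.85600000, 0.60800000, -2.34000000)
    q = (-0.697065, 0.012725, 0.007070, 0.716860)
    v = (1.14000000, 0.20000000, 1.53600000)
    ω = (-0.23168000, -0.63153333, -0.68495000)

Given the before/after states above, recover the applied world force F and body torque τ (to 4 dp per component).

F = (2.0000, 0.0000, 1.8000)
τ = (-0.0200, 0.1900, 0.0700)

velocity change Δv = (0.04000000, 0.00000000, 0.03600000)
applied force F = (2.0000, 0.0000, 1.8000)
Δω = ω₁−ω₀ = (-0.03168000, 0.06846667, 0.01505000)
applied torque τ = (-0.0200, 0.1900, 0.0700)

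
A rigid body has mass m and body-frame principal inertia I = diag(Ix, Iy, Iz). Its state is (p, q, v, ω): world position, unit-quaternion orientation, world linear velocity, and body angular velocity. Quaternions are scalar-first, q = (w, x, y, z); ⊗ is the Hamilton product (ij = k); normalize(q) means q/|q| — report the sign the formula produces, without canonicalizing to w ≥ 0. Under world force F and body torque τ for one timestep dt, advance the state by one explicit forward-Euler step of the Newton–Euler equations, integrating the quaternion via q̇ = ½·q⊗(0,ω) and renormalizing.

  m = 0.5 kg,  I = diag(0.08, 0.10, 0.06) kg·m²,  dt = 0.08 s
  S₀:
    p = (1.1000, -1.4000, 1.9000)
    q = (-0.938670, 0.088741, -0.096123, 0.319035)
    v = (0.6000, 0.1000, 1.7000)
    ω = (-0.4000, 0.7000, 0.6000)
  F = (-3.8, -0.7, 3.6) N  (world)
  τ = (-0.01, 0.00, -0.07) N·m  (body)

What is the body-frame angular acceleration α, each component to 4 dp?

precession coupling ω×(Iω) = (-0.0168, -0.0048, -0.0056)
(τ − ω×Iω)/I = (0.0850, 0.0480, -1.0733)

α = (0.0850, 0.0480, -1.0733)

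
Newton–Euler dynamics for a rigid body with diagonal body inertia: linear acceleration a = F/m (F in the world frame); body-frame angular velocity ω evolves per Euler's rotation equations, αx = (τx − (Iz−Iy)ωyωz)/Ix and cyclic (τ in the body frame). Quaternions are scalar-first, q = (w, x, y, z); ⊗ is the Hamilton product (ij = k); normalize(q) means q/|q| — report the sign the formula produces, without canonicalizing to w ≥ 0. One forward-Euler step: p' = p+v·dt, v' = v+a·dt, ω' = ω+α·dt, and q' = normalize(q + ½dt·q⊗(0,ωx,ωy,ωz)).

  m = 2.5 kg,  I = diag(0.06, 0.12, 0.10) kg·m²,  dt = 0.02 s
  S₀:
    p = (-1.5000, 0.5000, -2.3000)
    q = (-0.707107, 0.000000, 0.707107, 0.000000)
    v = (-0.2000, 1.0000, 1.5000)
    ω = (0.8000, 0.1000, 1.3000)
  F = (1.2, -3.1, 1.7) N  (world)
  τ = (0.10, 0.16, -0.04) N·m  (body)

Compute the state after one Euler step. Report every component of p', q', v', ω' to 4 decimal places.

p' = (-1.5040, 0.5200, -2.2700)
q' = (-0.7077, 0.0035, 0.7063, -0.0148)
v' = (-0.1904, 0.9752, 1.5136)
ω' = (0.8342, 0.1336, 1.2910)

new position p' = (-1.5040, 0.5200, -2.2700)
v + (F/m)dt = (-0.1904, 0.9752, 1.5136)
ω×(Iω) gyroscopic = (-0.0026, -0.0416, 0.0048)
angular accel α = (1.7100, 1.6800, -0.4480)
new body rate ω' = (0.8342, 0.1336, 1.2910)
2q̇ = q⊗(0,ω) = (-0.0707107, 0.3535535, -0.0707107, -1.4849247)
updated quaternion q' = (-0.7077, 0.0035, 0.7063, -0.0148)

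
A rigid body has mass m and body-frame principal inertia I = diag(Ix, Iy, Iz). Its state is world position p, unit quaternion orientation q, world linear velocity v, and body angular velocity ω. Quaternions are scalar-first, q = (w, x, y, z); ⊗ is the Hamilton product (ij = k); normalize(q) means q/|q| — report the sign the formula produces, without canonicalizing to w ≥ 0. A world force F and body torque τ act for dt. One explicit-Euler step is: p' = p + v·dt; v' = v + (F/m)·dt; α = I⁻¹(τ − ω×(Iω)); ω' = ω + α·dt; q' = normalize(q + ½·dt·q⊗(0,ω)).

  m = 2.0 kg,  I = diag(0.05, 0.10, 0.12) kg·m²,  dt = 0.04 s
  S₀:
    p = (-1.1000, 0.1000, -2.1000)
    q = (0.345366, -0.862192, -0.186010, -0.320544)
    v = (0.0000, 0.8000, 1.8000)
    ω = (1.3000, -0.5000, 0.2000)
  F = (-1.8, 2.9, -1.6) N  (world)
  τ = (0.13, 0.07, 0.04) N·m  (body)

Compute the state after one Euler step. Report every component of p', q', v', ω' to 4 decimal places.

angular accel α = (2.6400, 0.8820, 0.6042)
ω' = ω + α·dt = (1.4056, -0.4647, 0.2242)
2q̇ = q⊗(0,ω) = (1.0919534, 0.2515018, -0.4169518, 0.7419822)
q + ½dt·q⊗(0,ω), renormalized = (0.3671, -0.8568, -0.1943, -0.3056)
linear accel F/m = (-0.9000, 1.4500, -0.8000)
p' = p + v·dt = (-1.1000, 0.1320, -2.0280)
v' = v + a·dt = (-0.0360, 0.8580, 1.7680)

p' = (-1.1000, 0.1320, -2.0280)
q' = (0.3671, -0.8568, -0.1943, -0.3056)
v' = (-0.0360, 0.8580, 1.7680)
ω' = (1.4056, -0.4647, 0.2242)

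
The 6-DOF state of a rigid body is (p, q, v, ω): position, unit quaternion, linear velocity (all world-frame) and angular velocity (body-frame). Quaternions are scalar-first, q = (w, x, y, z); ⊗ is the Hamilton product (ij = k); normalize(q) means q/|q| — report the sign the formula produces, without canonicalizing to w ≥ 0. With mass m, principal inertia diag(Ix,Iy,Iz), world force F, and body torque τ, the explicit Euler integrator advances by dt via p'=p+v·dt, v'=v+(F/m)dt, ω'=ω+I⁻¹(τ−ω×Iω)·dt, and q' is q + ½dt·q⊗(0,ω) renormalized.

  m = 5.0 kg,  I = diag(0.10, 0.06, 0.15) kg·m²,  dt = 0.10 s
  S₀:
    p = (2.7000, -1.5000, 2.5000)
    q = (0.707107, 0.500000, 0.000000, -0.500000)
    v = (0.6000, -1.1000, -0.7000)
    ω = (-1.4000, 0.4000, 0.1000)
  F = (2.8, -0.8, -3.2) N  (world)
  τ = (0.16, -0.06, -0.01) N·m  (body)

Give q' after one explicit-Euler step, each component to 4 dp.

q⊗(0,ω) = (0.7500000, -0.7899498, 0.9328428, 0.2707107)
q' = normalize(q + ½dt·q⊗(0,ω)) = (0.7426, 0.4593, 0.0465, -0.4852)

q' = (0.7426, 0.4593, 0.0465, -0.4852)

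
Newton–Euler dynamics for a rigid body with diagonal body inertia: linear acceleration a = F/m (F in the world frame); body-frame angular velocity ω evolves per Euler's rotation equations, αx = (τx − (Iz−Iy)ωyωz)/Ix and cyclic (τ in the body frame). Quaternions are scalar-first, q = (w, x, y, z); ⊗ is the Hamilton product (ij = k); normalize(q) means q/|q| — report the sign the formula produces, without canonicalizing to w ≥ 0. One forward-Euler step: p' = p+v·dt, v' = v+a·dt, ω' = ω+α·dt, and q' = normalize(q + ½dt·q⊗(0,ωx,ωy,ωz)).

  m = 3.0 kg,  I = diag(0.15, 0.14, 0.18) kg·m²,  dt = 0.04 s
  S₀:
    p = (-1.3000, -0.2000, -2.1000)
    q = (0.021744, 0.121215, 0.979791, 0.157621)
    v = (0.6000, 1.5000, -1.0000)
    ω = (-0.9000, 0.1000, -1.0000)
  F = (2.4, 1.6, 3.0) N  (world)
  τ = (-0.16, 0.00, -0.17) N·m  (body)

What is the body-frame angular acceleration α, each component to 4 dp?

gyro term ω×Iω = (-0.0040, -0.0270, 0.0009)
α = I⁻¹(τ − ω×Iω) = (-1.0400, 0.1929, -0.9494)

α = (-1.0400, 0.1929, -0.9494)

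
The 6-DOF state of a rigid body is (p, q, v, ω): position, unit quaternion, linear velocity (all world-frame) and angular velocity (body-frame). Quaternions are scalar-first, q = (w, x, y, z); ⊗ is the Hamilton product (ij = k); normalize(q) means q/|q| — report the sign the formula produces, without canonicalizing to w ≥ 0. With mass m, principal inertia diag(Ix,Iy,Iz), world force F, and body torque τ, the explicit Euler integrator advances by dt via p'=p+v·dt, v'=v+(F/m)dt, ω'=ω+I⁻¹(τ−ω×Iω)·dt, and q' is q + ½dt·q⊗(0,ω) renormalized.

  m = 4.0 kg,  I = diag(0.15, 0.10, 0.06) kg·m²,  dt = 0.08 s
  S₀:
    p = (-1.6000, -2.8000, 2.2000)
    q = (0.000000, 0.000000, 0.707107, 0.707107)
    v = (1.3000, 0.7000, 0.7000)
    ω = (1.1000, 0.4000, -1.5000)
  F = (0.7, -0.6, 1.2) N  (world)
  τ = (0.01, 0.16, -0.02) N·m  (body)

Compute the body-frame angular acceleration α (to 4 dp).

gyro term ω×Iω = (0.0240, -0.1485, -0.0220)
(τ − ω×Iω)/I = (-0.0933, 3.0850, 0.0333)

α = (-0.0933, 3.0850, 0.0333)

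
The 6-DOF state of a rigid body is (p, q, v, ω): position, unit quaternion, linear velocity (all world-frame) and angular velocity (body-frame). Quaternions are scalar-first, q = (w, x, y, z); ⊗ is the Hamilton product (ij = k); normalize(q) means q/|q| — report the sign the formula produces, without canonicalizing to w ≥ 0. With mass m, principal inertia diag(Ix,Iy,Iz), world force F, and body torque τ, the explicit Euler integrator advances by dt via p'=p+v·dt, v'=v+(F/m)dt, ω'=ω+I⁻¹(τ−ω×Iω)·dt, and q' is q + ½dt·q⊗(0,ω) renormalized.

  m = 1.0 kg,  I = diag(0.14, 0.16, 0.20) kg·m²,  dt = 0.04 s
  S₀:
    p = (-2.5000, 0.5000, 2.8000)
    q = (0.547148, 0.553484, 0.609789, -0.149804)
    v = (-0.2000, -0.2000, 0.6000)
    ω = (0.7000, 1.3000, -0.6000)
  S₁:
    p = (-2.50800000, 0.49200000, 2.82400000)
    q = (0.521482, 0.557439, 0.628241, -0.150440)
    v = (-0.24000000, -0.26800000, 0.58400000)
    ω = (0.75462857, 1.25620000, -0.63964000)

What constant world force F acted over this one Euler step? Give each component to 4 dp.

velocity change Δv = (-0.04000000, -0.06800000, -0.01600000)
F = m·Δv/dt = (-1.0000, -1.7000, -0.4000)

F = (-1.0000, -1.7000, -0.4000)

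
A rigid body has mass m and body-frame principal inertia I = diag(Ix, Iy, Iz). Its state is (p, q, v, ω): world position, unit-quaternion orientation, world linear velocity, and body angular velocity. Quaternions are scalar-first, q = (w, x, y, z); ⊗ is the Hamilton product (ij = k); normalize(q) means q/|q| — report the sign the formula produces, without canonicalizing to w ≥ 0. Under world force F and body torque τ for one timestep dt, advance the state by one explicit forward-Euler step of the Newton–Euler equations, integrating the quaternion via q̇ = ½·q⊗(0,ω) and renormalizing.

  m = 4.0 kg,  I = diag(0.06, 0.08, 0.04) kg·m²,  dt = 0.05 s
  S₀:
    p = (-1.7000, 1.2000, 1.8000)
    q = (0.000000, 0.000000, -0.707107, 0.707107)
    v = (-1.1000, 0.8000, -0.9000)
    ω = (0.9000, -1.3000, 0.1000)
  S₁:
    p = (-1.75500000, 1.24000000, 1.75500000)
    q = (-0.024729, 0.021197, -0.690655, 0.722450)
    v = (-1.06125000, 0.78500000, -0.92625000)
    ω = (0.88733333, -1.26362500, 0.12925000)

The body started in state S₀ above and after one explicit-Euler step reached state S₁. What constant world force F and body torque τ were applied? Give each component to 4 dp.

Δω = ω₁−ω₀ = (-0.01266667, 0.03637500, 0.02925000)
τ = I·(Δω/dt) + ω₀×(Iω₀) = (-0.0100, 0.0600, 0.0000)
velocity change Δv = (0.03875000, -0.01500000, -0.02625000)
m·(v₁−v₀)/dt = (3.1000, -1.2000, -2.1000)

F = (3.1000, -1.2000, -2.1000)
τ = (-0.0100, 0.0600, 0.0000)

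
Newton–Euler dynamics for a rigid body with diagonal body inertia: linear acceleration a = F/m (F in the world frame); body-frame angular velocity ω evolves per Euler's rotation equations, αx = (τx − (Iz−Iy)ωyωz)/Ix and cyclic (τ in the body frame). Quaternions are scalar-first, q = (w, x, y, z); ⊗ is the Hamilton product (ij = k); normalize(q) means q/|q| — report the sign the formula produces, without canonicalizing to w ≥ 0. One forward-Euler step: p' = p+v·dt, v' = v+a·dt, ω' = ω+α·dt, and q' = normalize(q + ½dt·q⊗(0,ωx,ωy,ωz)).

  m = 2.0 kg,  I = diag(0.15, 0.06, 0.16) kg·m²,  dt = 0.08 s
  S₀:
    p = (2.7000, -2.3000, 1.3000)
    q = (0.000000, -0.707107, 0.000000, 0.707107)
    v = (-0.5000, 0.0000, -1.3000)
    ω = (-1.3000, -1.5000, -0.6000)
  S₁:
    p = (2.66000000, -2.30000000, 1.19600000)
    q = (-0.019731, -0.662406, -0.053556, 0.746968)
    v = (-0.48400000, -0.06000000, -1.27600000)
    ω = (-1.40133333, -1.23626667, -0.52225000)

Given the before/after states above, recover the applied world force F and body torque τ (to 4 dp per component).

F = (0.4000, -1.5000, 0.6000)
τ = (-0.1000, 0.1900, -0.0200)

Δω = ω₁−ω₀ = (-0.10133333, 0.26373333, 0.07775000)
gyro term ω₀×Iω₀ = (0.0900, -0.0078, -0.1755)
applied torque τ = (-0.1000, 0.1900, -0.0200)
velocity change Δv = (0.01600000, -0.06000000, 0.02400000)
F = m·Δv/dt = (0.4000, -1.5000, 0.6000)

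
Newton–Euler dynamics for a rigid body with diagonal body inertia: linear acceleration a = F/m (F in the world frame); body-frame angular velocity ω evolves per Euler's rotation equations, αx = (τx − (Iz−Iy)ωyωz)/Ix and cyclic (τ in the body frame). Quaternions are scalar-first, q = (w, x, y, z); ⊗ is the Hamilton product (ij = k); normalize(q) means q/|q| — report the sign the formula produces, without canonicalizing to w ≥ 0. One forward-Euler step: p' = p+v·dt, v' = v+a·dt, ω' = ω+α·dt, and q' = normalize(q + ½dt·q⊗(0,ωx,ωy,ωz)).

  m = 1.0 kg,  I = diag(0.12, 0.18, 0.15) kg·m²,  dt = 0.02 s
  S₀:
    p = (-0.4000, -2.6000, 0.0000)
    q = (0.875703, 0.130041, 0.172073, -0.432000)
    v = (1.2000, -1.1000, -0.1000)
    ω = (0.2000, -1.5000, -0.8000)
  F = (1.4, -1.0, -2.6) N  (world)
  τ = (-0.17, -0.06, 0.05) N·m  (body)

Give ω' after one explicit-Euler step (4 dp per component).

α = I⁻¹(τ − ω×Iω) = (-1.1167, -0.3600, 0.4533)
ω' = ω + α·dt = (0.1777, -1.5072, -0.7909)

ω' = (0.1777, -1.5072, -0.7909)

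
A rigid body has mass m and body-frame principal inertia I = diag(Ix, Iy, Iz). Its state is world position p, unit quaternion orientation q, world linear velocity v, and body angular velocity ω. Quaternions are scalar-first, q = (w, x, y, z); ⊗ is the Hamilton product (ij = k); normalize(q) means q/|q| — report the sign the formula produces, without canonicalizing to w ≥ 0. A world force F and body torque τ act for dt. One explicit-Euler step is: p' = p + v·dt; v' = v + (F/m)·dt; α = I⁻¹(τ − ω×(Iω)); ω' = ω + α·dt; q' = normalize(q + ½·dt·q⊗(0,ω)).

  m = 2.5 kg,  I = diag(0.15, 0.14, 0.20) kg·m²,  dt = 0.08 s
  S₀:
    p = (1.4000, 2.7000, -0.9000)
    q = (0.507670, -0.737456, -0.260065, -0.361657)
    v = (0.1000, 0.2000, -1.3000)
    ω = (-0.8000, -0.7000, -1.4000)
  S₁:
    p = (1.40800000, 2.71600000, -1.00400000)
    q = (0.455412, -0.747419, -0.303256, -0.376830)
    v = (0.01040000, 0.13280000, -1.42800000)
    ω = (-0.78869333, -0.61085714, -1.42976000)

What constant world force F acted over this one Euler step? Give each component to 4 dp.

F = (-2.8000, -2.1000, -4.0000)

v₁ − v₀ = (-0.08960000, -0.06720000, -0.12800000)
F = m·Δv/dt = (-2.8000, -2.1000, -4.0000)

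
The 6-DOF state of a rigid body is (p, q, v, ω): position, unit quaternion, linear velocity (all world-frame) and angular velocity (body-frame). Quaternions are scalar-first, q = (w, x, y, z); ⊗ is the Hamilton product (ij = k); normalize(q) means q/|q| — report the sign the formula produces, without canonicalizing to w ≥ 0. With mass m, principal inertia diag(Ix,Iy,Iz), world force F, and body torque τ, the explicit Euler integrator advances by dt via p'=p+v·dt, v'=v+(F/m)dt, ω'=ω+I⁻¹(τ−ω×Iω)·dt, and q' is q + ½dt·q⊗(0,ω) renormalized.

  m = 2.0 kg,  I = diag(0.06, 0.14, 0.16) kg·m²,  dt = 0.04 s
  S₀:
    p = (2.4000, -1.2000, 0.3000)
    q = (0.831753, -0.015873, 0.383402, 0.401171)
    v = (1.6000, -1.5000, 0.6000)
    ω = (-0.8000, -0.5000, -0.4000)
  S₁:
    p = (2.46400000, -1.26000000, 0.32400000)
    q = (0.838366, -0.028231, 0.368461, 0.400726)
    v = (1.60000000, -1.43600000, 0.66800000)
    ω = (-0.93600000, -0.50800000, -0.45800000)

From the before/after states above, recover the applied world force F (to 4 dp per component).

F = (0.0000, 3.2000, 3.4000)

Δv = v₁−v₀ = (0.00000000, 0.06400000, 0.06800000)
applied force F = (0.0000, 3.2000, 3.4000)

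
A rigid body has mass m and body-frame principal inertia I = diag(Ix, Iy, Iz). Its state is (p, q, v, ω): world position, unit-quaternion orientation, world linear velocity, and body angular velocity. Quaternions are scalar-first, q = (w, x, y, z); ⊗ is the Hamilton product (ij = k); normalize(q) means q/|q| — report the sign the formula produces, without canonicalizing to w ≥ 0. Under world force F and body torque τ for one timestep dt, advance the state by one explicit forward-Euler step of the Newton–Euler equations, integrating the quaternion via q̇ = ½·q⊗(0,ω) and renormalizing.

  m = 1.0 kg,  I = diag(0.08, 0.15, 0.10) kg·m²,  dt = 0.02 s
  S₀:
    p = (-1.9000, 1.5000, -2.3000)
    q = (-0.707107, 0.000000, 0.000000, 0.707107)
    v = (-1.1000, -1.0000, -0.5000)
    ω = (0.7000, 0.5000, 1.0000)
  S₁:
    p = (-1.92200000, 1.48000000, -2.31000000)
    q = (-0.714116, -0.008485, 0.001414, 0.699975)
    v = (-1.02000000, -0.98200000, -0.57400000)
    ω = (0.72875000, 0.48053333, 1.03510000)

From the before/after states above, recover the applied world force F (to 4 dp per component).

Δv = v₁−v₀ = (0.08000000, 0.01800000, -0.07400000)
F = m·Δv/dt = (4.0000, 0.9000, -3.7000)

F = (4.0000, 0.9000, -3.7000)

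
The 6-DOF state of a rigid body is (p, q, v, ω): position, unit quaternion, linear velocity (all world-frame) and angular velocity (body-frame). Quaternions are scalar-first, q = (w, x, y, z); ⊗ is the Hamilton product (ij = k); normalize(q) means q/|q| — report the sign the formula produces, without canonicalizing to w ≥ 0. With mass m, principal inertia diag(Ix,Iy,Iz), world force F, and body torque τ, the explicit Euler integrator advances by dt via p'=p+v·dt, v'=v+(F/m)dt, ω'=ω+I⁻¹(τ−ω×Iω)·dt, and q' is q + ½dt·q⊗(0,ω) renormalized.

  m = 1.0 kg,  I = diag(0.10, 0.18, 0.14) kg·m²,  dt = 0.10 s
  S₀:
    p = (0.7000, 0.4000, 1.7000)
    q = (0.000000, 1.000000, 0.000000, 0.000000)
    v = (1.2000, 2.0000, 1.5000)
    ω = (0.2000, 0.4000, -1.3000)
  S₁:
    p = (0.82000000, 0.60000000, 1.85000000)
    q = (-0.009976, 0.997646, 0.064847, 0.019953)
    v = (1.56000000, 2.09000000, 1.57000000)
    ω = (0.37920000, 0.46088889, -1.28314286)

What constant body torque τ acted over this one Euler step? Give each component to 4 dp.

τ = (0.2000, 0.1200, 0.0300)

rate change Δω = (0.17920000, 0.06088889, 0.01685714)
τ = I·(Δω/dt) + ω₀×(Iω₀) = (0.2000, 0.1200, 0.0300)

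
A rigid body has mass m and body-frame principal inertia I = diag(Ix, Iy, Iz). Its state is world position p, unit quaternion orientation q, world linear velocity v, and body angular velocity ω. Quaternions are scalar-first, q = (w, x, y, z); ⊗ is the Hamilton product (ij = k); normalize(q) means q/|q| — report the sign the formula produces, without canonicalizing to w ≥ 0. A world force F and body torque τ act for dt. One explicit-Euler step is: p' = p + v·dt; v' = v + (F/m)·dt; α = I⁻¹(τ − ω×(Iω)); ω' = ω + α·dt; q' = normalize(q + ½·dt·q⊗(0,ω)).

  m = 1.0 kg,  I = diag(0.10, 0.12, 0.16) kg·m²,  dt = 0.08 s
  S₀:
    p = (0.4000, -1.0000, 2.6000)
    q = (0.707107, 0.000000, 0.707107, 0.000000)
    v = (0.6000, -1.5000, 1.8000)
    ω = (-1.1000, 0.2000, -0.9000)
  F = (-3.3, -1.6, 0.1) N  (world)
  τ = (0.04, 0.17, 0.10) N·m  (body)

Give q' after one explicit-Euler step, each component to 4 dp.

q⊗(0,ω) = (-0.1414214, -1.4142140, 0.1414214, 0.1414214)
q' = normalize(q + ½dt·q⊗(0,ω)) = (0.7003, -0.0565, 0.7116, 0.0056)

q' = (0.7003, -0.0565, 0.7116, 0.0056)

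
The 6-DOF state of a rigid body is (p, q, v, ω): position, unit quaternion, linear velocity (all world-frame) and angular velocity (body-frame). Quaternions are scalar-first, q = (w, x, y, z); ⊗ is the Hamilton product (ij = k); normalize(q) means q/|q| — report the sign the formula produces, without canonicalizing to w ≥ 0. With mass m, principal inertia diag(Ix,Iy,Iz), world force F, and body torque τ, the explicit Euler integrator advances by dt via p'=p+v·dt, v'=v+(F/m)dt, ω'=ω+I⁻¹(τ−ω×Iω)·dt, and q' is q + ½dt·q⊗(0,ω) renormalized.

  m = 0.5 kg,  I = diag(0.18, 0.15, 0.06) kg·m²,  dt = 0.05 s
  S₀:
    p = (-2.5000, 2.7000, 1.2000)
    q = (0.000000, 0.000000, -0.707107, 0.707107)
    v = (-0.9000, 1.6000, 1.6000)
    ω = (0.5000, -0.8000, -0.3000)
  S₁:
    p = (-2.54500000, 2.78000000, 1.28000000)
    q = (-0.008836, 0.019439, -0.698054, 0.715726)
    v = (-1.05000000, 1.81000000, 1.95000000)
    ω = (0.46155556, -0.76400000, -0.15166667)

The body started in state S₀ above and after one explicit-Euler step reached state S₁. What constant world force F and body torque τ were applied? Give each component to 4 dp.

v₁ − v₀ = (-0.15000000, 0.21000000, 0.35000000)
applied force F = (-1.5000, 2.1000, 3.5000)
ω₁ − ω₀ = (-0.03844444, 0.03600000, 0.14833333)
τ = I·(Δω/dt) + ω₀×(Iω₀) = (-0.1600, 0.0900, 0.1900)

F = (-1.5000, 2.1000, 3.5000)
τ = (-0.1600, 0.0900, 0.1900)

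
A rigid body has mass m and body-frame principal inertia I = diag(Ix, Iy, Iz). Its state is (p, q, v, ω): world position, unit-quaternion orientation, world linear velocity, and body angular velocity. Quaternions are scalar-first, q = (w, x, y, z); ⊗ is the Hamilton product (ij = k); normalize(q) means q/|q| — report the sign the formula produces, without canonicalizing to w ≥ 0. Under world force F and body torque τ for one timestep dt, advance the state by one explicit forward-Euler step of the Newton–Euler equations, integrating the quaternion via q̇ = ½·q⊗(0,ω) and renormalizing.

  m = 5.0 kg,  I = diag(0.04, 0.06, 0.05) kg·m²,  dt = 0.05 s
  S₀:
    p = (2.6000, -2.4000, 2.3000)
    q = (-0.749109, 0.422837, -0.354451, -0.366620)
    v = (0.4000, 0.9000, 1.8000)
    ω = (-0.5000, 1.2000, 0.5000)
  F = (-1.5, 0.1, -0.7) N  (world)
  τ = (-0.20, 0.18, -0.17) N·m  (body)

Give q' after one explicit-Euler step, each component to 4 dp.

2q̇ = q⊗(0,ω) = (0.8200697, 0.6372730, -0.9270393, -0.0443756)
q' = normalize(q + ½dt·q⊗(0,ω)) = (-0.7282, 0.4385, -0.3774, -0.3675)

q' = (-0.7282, 0.4385, -0.3774, -0.3675)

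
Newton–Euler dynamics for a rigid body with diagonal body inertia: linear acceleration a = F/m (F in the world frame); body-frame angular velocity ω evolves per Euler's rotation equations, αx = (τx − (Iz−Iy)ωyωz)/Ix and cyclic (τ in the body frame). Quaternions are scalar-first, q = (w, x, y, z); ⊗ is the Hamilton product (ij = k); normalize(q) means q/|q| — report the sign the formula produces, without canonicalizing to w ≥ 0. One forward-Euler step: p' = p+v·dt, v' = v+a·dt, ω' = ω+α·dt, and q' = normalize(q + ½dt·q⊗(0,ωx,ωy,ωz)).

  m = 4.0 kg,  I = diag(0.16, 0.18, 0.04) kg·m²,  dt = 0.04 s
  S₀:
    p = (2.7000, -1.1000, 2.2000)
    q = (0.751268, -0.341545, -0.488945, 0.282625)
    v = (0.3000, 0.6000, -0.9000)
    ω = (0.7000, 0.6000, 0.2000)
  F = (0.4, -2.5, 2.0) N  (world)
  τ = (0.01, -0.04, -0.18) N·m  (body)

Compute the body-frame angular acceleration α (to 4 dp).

α = (0.1675, -0.3156, -4.7100)

precession coupling ω×(Iω) = (-0.0168, 0.0168, 0.0084)
α = I⁻¹(τ − ω×Iω) = (0.1675, -0.3156, -4.7100)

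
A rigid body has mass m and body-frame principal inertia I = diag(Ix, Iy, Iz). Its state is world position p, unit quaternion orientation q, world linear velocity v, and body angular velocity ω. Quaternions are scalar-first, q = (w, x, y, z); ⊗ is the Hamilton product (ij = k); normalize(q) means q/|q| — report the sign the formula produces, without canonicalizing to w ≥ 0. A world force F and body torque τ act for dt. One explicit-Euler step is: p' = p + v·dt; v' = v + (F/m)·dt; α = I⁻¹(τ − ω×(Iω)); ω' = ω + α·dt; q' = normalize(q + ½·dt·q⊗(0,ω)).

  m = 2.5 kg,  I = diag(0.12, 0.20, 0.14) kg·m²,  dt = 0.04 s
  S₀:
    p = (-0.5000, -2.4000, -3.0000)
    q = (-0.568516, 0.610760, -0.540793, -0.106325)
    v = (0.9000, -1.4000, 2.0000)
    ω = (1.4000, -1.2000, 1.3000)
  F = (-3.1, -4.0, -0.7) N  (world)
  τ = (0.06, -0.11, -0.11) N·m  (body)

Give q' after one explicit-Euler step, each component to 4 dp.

q' = (-0.5952, 0.5776, -0.5455, -0.1205)

2q̇ = q⊗(0,ω) = (-1.3657931, -1.6265433, -0.2606238, -0.7148726)
q + ½dt·q⊗(0,ω), renormalized = (-0.5952, 0.5776, -0.5455, -0.1205)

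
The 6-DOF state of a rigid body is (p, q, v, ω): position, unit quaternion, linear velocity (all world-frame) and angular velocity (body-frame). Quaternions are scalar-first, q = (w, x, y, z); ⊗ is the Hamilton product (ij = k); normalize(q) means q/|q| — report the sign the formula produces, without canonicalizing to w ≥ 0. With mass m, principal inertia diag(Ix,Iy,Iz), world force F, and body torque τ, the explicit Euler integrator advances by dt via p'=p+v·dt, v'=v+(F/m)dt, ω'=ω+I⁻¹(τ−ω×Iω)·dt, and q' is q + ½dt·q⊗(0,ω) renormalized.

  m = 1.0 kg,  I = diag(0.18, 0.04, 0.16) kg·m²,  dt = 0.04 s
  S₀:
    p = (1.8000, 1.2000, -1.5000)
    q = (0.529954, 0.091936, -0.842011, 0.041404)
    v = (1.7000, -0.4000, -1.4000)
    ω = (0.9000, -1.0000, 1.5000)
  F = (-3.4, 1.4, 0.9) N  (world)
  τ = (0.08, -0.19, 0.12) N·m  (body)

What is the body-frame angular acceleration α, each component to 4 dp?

precession coupling ω×(Iω) = (-0.1800, 0.0270, 0.1260)
(τ − ω×Iω)/I = (1.4444, -5.4250, -0.0375)

α = (1.4444, -5.4250, -0.0375)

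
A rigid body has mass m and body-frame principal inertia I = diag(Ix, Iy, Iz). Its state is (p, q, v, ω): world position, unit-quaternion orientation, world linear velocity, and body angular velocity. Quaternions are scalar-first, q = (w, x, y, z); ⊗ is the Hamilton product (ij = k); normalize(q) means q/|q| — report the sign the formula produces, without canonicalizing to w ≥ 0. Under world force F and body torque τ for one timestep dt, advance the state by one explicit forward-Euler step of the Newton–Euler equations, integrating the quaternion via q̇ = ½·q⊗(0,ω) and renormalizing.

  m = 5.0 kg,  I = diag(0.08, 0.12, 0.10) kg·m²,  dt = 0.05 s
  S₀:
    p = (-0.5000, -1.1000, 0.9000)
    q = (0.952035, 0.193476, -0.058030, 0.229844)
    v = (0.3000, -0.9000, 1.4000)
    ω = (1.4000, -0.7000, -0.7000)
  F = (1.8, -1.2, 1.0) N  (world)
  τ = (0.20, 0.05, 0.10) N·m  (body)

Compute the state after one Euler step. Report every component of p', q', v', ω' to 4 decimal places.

a = F/m = (0.3600, -0.2400, 0.2000)
p + v·dt = (-0.4850, -1.1450, 0.9700)
v + (F/m)dt = (0.3180, -0.9120, 1.4100)
gyro term ω×Iω = (-0.0098, 0.0196, -0.0392)
angular accel α = (2.6225, 0.2533, 1.3920)
ω + α·dt = (1.5311, -0.6873, -0.6304)
q⊗(0,ω) = (-0.1505966, 1.5343608, -0.2092097, -0.7206157)
q' = normalize(q + ½dt·q⊗(0,ω)) = (0.9474, 0.2316, -0.0632, 0.2116)

p' = (-0.4850, -1.1450, 0.9700)
q' = (0.9474, 0.2316, -0.0632, 0.2116)
v' = (0.3180, -0.9120, 1.4100)
ω' = (1.5311, -0.6873, -0.6304)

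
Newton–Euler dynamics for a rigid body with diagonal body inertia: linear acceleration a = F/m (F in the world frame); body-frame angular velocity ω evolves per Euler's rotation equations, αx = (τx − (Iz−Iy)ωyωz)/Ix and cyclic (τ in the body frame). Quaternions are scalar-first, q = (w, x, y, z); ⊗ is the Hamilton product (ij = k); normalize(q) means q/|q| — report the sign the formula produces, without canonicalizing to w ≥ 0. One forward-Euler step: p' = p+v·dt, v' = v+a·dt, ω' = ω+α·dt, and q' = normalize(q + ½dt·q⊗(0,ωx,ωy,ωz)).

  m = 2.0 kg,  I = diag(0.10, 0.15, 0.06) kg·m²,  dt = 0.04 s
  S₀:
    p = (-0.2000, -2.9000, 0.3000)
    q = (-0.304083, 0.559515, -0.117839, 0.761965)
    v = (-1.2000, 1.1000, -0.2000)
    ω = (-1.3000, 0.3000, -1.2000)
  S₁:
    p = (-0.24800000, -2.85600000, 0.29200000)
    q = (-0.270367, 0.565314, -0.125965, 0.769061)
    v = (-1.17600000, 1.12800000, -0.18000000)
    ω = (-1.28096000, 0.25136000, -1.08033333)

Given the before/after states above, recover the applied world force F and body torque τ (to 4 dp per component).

F = (1.2000, 1.4000, 1.0000)
τ = (0.0800, -0.1200, 0.1600)

Δv = v₁−v₀ = (0.02400000, 0.02800000, 0.02000000)
m·(v₁−v₀)/dt = (1.2000, 1.4000, 1.0000)
ω₁ − ω₀ = (0.01904000, -0.04864000, 0.11966667)
applied torque τ = (0.0800, -0.1200, 0.1600)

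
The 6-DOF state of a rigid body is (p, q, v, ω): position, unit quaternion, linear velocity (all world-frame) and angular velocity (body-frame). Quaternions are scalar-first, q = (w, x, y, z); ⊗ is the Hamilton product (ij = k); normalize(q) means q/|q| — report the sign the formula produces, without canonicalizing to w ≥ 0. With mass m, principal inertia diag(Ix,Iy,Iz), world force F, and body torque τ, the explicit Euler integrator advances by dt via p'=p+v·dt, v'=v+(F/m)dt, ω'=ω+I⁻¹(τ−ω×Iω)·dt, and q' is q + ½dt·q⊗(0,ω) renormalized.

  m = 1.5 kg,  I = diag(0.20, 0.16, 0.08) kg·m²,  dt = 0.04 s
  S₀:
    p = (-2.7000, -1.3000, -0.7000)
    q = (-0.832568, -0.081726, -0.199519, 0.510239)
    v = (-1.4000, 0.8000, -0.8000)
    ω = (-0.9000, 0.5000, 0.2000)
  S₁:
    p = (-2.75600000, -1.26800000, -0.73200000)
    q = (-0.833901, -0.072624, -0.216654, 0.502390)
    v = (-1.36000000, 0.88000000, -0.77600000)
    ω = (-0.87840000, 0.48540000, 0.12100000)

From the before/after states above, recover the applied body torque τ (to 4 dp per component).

ω₁ − ω₀ = (0.02160000, -0.01460000, -0.07900000)
precession coupling = (-0.0080, -0.0216, 0.0180)
I·α + gyro = (0.1000, -0.0800, -0.1400)

τ = (0.1000, -0.0800, -0.1400)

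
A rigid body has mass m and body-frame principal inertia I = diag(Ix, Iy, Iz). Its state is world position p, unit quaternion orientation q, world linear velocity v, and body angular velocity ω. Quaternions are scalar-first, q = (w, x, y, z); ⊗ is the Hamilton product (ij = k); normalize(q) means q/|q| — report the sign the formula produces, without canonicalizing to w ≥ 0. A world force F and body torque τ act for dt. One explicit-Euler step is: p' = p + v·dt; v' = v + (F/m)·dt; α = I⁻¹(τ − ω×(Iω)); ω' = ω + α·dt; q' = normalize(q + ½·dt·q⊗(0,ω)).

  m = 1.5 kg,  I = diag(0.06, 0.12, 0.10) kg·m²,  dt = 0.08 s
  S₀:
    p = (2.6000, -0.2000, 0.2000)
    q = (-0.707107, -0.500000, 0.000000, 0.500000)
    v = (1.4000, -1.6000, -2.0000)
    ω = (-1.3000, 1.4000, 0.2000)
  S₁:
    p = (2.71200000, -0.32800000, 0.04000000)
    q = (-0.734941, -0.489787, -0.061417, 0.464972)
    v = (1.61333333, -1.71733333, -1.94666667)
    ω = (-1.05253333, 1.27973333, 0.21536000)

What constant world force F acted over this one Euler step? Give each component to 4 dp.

Δv = v₁−v₀ = (0.21333333, -0.11733333, 0.05333333)
F = m·Δv/dt = (4.0000, -2.2000, 1.0000)

F = (4.0000, -2.2000, 1.0000)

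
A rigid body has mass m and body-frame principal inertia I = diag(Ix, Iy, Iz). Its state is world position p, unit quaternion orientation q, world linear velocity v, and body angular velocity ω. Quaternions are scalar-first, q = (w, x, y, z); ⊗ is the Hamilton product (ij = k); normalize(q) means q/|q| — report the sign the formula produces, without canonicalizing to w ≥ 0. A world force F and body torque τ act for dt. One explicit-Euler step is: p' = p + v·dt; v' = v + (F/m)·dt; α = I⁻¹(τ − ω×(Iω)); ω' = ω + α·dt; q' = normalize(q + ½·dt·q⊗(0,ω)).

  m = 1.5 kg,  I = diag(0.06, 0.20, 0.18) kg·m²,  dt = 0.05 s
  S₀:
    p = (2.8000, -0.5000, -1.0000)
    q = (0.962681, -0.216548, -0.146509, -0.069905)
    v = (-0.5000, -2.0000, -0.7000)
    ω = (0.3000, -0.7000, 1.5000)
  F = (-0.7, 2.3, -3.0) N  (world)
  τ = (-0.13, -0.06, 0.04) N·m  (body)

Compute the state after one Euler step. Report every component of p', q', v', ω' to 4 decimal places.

p' = (2.7750, -0.6000, -1.0350)
q' = (0.9635, -0.2159, -0.1556, -0.0289)
v' = (-0.5233, -1.9233, -0.8000)
ω' = (0.1742, -0.7015, 1.5193)

a = (-0.4667, 1.5333, -2.0000)
new position p' = (2.7750, -0.6000, -1.0350)
v + (F/m)dt = (-0.5233, -1.9233, -0.8000)
gyro term ω×Iω = (0.0210, -0.0540, -0.0294)
angular accel α = (-2.5167, -0.0300, 0.3856)
ω + α·dt = (0.1742, -0.7015, 1.5193)
q⊗(0,ω) = (0.0672656, 0.0201073, -0.3700262, 1.6395578)
q' = normalize(q + ½dt·q⊗(0,ω)) = (0.9635, -0.2159, -0.1556, -0.0289)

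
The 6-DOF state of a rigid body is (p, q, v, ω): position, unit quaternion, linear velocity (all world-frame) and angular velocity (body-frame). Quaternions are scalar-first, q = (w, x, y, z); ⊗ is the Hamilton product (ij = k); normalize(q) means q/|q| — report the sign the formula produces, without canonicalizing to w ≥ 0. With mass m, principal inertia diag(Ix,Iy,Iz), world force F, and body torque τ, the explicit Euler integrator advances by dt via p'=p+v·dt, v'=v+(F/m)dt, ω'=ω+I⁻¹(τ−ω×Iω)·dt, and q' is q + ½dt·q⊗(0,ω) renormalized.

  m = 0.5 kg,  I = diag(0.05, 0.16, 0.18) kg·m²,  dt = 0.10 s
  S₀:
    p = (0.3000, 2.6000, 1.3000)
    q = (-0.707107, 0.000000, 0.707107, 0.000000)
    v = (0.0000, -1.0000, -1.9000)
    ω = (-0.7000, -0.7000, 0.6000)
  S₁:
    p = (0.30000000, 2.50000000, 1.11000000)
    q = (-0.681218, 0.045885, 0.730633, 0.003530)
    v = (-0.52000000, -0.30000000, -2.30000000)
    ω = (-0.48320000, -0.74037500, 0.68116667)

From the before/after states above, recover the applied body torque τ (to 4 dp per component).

rate change Δω = (0.21680000, -0.04037500, 0.08116667)
I·α + gyro = (0.1000, -0.0100, 0.2000)

τ = (0.1000, -0.0100, 0.2000)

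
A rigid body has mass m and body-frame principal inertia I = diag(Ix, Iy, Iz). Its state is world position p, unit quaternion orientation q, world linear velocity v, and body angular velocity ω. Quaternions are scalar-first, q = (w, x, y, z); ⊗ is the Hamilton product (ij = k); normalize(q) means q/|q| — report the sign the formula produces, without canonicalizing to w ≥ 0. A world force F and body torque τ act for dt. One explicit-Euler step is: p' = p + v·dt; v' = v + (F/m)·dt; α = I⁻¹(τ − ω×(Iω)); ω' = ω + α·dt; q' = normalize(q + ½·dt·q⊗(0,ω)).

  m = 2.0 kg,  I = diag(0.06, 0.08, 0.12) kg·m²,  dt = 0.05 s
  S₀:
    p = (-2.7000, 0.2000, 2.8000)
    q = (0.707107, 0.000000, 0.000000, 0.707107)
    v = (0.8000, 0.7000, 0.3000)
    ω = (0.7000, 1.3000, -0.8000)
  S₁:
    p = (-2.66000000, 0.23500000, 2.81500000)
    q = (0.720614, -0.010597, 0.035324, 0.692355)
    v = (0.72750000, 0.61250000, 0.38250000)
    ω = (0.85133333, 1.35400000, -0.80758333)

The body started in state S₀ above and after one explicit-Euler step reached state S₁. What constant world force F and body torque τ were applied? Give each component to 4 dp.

F = (-2.9000, -3.5000, 3.3000)
τ = (0.1400, 0.1200, 0.0000)

velocity change Δv = (-0.07250000, -0.08750000, 0.08250000)
applied force F = (-2.9000, -3.5000, 3.3000)
ω₁ − ω₀ = (0.15133333, 0.05400000, -0.00758333)
gyro term ω₀×Iω₀ = (-0.0416, 0.0336, 0.0182)
I·α + gyro = (0.1400, 0.1200, 0.0000)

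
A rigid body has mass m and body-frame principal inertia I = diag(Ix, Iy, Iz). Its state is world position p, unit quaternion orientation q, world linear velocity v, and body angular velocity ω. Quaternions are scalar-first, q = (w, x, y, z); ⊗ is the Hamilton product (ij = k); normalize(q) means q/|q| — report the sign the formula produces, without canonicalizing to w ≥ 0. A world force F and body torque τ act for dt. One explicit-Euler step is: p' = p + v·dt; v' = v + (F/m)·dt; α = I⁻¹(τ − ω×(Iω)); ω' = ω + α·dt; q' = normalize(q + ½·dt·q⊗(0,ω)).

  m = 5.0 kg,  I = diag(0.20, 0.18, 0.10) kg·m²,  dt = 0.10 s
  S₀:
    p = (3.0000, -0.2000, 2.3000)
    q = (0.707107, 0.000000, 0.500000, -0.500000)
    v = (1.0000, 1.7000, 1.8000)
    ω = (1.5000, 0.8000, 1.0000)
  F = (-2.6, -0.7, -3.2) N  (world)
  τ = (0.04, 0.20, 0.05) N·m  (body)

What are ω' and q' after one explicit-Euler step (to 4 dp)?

(τ − ω×Iω)/I = (0.5200, 0.2778, 0.7400)
ω + α·dt = (1.5520, 0.8278, 1.0740)
q⊗(0,ω) = (0.1000000, 1.9606605, -0.1843144, -0.0428930)
q' = normalize(q + ½dt·q⊗(0,ω)) = (0.7087, 0.0976, 0.4884, -0.4997)

ω' = (1.5520, 0.8278, 1.0740)
q' = (0.7087, 0.0976, 0.4884, -0.4997)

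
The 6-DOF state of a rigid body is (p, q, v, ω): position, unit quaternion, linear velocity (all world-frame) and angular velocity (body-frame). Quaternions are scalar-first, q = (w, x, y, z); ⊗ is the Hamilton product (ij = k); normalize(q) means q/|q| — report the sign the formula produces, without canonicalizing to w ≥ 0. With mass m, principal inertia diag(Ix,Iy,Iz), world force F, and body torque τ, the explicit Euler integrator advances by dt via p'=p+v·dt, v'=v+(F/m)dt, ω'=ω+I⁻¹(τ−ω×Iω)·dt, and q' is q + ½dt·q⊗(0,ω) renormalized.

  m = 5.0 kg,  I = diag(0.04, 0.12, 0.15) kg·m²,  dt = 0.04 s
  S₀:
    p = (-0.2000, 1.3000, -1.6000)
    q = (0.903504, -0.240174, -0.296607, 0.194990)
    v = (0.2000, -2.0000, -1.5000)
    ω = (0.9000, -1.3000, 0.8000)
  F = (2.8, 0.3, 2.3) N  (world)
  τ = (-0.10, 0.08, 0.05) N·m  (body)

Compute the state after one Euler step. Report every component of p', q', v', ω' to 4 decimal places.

p' = (-0.1920, 1.2200, -1.6600)
q' = (0.8964, -0.2234, -0.3125, 0.2209)
v' = (0.2224, -1.9976, -1.4816)
ω' = (0.8312, -1.2469, 0.8383)

angular accel α = (-1.7200, 1.3267, 0.9573)
ω' = ω + α·dt = (0.8312, -1.2469, 0.8383)
Hamilton product q⊗(0,ω) = (-0.3254245, 0.8293550, -0.8069250, 1.3019757)
q + ½dt·q⊗(0,ω), renormalized = (0.8964, -0.2234, -0.3125, 0.2209)
linear accel F/m = (0.5600, 0.0600, 0.4600)
p + v·dt = (-0.1920, 1.2200, -1.6600)
new velocity v' = (0.2224, -1.9976, -1.4816)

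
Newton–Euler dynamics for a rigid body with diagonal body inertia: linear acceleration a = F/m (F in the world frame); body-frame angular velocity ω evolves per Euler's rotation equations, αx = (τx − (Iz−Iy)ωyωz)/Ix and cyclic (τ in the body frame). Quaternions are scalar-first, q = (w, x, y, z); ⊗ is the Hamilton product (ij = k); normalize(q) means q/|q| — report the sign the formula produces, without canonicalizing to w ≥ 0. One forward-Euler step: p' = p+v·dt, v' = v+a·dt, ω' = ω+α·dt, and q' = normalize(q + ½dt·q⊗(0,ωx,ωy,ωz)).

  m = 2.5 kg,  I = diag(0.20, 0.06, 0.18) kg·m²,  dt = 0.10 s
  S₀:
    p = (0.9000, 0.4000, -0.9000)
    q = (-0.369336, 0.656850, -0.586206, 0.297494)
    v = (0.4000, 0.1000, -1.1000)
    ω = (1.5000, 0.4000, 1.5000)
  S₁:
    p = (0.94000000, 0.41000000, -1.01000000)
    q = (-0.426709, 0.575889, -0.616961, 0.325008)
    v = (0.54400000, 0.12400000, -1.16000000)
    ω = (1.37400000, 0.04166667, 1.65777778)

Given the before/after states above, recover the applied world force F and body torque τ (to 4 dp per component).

F = (3.6000, 0.6000, -1.5000)
τ = (-0.1800, -0.1700, 0.2000)

v₁ − v₀ = (0.14400000, 0.02400000, -0.06000000)
m·(v₁−v₀)/dt = (3.6000, 0.6000, -1.5000)
rate change Δω = (-0.12600000, -0.35833333, 0.15777778)
gyro term ω₀×Iω₀ = (0.0720, 0.0450, -0.0840)
applied torque τ = (-0.1800, -0.1700, 0.2000)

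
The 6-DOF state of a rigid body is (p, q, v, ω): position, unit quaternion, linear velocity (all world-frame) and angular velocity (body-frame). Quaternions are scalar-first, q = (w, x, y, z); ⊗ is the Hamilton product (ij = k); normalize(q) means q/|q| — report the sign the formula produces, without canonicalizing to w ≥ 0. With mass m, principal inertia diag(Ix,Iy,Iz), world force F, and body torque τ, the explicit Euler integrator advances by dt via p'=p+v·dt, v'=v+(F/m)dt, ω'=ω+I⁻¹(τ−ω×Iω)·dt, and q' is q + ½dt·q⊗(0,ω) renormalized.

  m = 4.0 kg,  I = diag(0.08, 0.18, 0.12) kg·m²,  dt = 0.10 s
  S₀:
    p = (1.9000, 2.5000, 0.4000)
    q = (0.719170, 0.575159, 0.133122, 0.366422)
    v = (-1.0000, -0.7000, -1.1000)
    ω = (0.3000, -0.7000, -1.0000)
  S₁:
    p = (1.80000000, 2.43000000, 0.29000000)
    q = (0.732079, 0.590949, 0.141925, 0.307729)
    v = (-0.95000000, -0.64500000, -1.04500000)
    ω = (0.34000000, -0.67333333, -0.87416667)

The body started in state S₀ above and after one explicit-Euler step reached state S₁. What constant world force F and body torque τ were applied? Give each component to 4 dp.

v₁ − v₀ = (0.05000000, 0.05500000, 0.05500000)
m·(v₁−v₀)/dt = (2.0000, 2.2000, 2.2000)
Δω = ω₁−ω₀ = (0.04000000, 0.02666667, 0.12583333)
gyro term ω₀×Iω₀ = (-0.0420, 0.0120, -0.0210)
applied torque τ = (-0.0100, 0.0600, 0.1300)

F = (2.0000, 2.2000, 2.2000)
τ = (-0.0100, 0.0600, 0.1300)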